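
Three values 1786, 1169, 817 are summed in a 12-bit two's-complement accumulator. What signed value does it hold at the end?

1786 + 1169 = 2955 → wraps to -1141 (101110001011)
-1141 + 817 = -324 (111010111100)

-324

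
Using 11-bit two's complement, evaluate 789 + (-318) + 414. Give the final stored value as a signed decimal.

789 + (-318) = 471 (00111010111)
471 + 414 = 885 (01101110101)

885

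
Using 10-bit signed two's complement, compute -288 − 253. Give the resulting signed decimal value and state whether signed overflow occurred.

-288 → 1011100000
253 → 0011111101
Subtract via negate-and-add: invert 0011111101 + 1 = 1100000011 (i.e. -253).
  1011100000
+ 1100000011
= 0111100011  (discard carry-out 1)
Result 0111100011: MSB = 0 → value 483.
Both addends (after negating the subtrahend) are negative but the stored result is non-negative: signed overflow. The true value -288 − 253 = -541 lies outside [-512, 511].

483; overflow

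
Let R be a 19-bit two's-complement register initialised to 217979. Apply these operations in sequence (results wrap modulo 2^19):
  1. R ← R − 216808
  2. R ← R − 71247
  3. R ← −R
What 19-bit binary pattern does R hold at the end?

Start: R = 217979 = 0110101001101111011.
R = 217979 − 216808 = 1171 = 0000000010010010011
R = 1171 − 71247 = -70076 = 1101110111001000100
R = −(-70076) = 70076 = 0010001000110111100

0010001000110111100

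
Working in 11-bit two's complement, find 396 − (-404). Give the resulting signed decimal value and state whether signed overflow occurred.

396 → 00110001100
-404 → 11001101100
Subtract via negate-and-add: invert 11001101100 + 1 = 00110010100 (i.e. 404).
  00110001100
+ 00110010100
= 01100100000
Result 01100100000: MSB = 0 → value 800.
Both addends (after negating the subtrahend) are non-negative and so is the stored result: no signed overflow.

800; no overflow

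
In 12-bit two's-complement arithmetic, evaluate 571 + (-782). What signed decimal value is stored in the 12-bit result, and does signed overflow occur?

-211; no overflow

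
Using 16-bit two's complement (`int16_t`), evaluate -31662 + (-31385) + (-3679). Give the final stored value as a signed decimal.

-1190

-31662 + (-31385) = -63047 → wraps to 2489 (0000100110111001)
2489 + (-3679) = -1190 (1111101101011010)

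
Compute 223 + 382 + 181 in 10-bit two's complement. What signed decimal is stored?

223 + 382 = 605 → wraps to -419 (1001011101)
-419 + 181 = -238 (1100010010)

-238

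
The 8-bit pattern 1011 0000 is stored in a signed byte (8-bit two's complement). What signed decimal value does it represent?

MSB is 1, so the value is negative.
Unsigned reading: 176. Subtract 2^8 = 256: 176 − 256 = -80.

-80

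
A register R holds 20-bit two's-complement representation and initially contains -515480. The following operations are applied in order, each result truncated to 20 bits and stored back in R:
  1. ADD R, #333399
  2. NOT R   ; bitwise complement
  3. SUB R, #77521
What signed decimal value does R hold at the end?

104559

Start: R = -515480 = 10000010001001101000.
R = -515480 + 333399 = -182081 = 11010011100010111111
R = NOT 11010011100010111111 = 00101100011101000000 = 182080
R = 182080 − 77521 = 104559 = 00011001100001101111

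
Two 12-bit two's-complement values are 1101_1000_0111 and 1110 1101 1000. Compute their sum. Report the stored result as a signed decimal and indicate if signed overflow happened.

1101_1000_0111 → 110110000111 = -633 (signed)
1110 1101 1000 → 111011011000 = -296 (signed)
  110110000111
+ 111011011000
= 110001011111  (discard carry-out 1)
Result 110001011111: MSB = 1 → 3167 − 4096 = -929.
Both addends are negative and so is the stored result: no signed overflow.

-929; no overflow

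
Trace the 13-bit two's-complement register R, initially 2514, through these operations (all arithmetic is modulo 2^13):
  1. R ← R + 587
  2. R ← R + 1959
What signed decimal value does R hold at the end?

-3132

Start: R = 2514 = 0100111010010.
R = 2514 + 587 = 3101 = 0110000011101
R = 3101 + 1959 = 5060; wraps to -3132 = 1001111000100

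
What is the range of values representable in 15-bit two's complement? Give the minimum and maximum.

min = -16384, max = 16383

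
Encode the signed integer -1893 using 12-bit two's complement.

100010011011

|-1893| = 1893 = 011101100101 in 12 bits.
Invert the bits: 100010011010. Add 1: 100010011011.
Check: 100010011011 reads as 2203 − 4096 = -1893.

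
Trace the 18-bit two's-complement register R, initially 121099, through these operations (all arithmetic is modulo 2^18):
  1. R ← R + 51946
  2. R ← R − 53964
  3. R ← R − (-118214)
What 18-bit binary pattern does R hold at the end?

Start: R = 121099 = 011101100100001011.
R = 121099 + 51946 = 173045; wraps to -89099 = 101010001111110101
R = -89099 − 53964 = -143063; wraps to 119081 = 011101000100101001
R = 119081 − (-118214) = 237295; wraps to -24849 = 111001111011101111

111001111011101111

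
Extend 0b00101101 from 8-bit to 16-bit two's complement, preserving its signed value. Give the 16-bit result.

0000000000101101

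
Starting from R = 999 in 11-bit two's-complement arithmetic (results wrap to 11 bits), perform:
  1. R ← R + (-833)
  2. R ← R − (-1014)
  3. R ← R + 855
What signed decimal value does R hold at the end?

-13

Start: R = 999 = 01111100111.
R = 999 + (-833) = 166 = 00010100110
R = 166 − (-1014) = 1180; wraps to -868 = 10010011100
R = -868 + 855 = -13 = 11111110011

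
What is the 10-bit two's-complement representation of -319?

|-319| = 319 = 0100111111 in 10 bits.
Invert the bits: 1011000000. Add 1: 1011000001.
Check: 1011000001 reads as 705 − 1024 = -319.

1011000001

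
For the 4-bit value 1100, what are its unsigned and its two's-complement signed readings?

Unsigned: 1100 = 12.
Signed: MSB=1 → 12 − 16 = -4.

unsigned = 12, signed = -4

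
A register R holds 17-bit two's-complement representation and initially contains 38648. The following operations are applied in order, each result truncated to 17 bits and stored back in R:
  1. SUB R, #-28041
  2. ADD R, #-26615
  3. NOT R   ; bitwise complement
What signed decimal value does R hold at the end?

-40075

Start: R = 38648 = 01001011011111000.
R = 38648 − (-28041) = 66689; wraps to -64383 = 10000010010000001
R = -64383 + (-26615) = -90998; wraps to 40074 = 01001110010001010
R = NOT 01001110010001010 = 10110001101110101 = -40075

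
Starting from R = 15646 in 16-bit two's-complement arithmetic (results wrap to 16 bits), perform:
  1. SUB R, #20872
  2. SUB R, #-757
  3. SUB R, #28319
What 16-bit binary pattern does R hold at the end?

Start: R = 15646 = 0011110100011110.
R = 15646 − 20872 = -5226 = 1110101110010110
R = -5226 − (-757) = -4469 = 1110111010001011
R = -4469 − 28319 = -32788; wraps to 32748 = 0111111111101100

0111111111101100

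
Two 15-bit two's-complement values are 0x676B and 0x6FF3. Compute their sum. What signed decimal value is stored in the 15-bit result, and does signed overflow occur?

0x676B = 110011101101011 = -6293 (signed)
0x6FF3 = 110111111110011 = -4109 (signed)
  110011101101011
+ 110111111110011
= 101011101011110  (discard carry-out 1)
Result 101011101011110: MSB = 1 → 22366 − 32768 = -10402.
Both addends are negative and so is the stored result: no signed overflow.

-10402; no overflow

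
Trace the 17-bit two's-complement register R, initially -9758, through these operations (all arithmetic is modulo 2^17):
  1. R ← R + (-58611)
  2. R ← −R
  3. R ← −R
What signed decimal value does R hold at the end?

62703

Start: R = -9758 = 11101100111100010.
R = -9758 + (-58611) = -68369; wraps to 62703 = 01111010011101111
R = −(62703) = -62703 = 10000101100010001
R = −(-62703) = 62703 = 01111010011101111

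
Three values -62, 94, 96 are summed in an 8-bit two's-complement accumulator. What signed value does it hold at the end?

-62 + 94 = 32 (00100000)
32 + 96 = 128 → wraps to -128 (10000000)

-128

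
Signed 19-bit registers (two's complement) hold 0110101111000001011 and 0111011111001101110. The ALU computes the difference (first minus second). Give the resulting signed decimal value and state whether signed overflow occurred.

-24675; no overflow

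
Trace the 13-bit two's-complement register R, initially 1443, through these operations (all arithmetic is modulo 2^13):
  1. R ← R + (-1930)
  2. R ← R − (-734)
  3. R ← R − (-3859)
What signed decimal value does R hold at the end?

Start: R = 1443 = 0010110100011.
R = 1443 + (-1930) = -487 = 1111000011001
R = -487 − (-734) = 247 = 0000011110111
R = 247 − (-3859) = 4106; wraps to -4086 = 1000000001010

-4086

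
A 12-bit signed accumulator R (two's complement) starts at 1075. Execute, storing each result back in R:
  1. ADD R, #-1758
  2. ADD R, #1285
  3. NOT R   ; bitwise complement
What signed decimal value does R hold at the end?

-603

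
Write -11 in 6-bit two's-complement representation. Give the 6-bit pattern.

|-11| = 11 = 001011 in 6 bits.
Invert the bits: 110100. Add 1: 110101.

110101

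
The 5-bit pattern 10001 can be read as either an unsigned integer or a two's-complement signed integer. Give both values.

Unsigned: 10001 = 17.
Signed: MSB=1 → 17 − 32 = -15.

unsigned = 17, signed = -15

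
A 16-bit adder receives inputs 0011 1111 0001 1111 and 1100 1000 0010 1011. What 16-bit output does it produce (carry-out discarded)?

0000011101001010

  0011111100011111
+ 1100100000101011
= 0000011101001010  (discard carry-out 1)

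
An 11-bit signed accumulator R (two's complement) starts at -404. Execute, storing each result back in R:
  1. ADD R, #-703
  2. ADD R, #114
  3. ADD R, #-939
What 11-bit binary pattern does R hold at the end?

Start: R = -404 = 11001101100.
R = -404 + (-703) = -1107; wraps to 941 = 01110101101
R = 941 + 114 = 1055; wraps to -993 = 10000011111
R = -993 + (-939) = -1932; wraps to 116 = 00001110100

00001110100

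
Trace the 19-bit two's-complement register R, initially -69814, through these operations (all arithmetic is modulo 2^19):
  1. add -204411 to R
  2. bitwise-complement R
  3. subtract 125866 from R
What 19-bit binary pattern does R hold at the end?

Start: R = -69814 = 1101110111101001010.
R = -69814 + (-204411) = -274225; wraps to 250063 = 0111101000011001111
R = NOT 0111101000011001111 = 1000010111100110000 = -250064
R = -250064 − 125866 = -375930; wraps to 148358 = 0100100001110000110

0100100001110000110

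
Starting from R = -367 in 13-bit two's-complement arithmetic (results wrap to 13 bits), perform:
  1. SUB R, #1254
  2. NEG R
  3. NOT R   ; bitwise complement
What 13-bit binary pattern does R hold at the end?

Start: R = -367 = 1111010010001.
R = -367 − 1254 = -1621 = 1100110101011
R = −(-1621) = 1621 = 0011001010101
R = NOT 0011001010101 = 1100110101010 = -1622

1100110101010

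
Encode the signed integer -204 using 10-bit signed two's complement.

|-204| = 204 = 0011001100 in 10 bits.
Invert the bits: 1100110011. Add 1: 1100110100.
Check: 1100110100 reads as 820 − 1024 = -204.

1100110100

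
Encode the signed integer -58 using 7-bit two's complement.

1000110

|-58| = 58 = 0111010 in 7 bits.
Invert the bits: 1000101. Add 1: 1000110.
Check: 1000110 reads as 70 − 128 = -58.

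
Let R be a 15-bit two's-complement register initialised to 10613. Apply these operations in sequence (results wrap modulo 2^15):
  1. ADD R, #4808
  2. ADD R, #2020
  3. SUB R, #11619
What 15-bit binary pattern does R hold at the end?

Start: R = 10613 = 010100101110101.
R = 10613 + 4808 = 15421 = 011110000111101
R = 15421 + 2020 = 17441; wraps to -15327 = 100010000100001
R = -15327 − 11619 = -26946; wraps to 5822 = 001011010111110

001011010111110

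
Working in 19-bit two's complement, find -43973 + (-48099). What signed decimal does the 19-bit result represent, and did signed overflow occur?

-43973 → 1110101010000111011
-48099 → 1110100010000011101
  1110101010000111011
+ 1110100010000011101
= 1101001100001011000  (discard carry-out 1)
Result 1101001100001011000: MSB = 1 → 432216 − 524288 = -92072.
Both addends are negative and so is the stored result: no signed overflow.

-92072; no overflow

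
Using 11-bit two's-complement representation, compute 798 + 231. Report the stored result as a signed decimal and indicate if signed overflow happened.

-1019; overflow

798 → 01100011110
231 → 00011100111
  01100011110
+ 00011100111
= 10000000101
Result 10000000101: MSB = 1 → 1029 − 2048 = -1019.
Both addends are non-negative but the stored result is negative: signed overflow. The true value 798 + 231 = 1029 lies outside [-1024, 1023].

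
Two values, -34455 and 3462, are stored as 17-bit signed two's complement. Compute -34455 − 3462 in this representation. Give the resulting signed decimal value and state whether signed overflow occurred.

-37917; no overflow

-34455 → 10111100101101001
3462 → 00000110110000110
Subtract via negate-and-add: invert 00000110110000110 + 1 = 11111001001111010 (i.e. -3462).
  10111100101101001
+ 11111001001111010
= 10110101111100011  (discard carry-out 1)
Result 10110101111100011: MSB = 1 → 93155 − 131072 = -37917.
Both addends (after negating the subtrahend) are negative and so is the stored result: no signed overflow.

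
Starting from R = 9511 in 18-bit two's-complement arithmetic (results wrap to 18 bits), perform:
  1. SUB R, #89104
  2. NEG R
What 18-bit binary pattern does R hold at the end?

Start: R = 9511 = 000010010100100111.
R = 9511 − 89104 = -79593 = 101100100100010111
R = −(-79593) = 79593 = 010011011011101001

010011011011101001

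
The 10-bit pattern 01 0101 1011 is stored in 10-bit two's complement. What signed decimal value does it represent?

MSB is 0, so the value is non-negative: 0101011011 = 347.

347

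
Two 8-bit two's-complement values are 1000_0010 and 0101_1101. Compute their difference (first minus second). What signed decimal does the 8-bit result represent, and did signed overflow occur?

37; overflow

1000_0010 → 10000010 = -126 (signed)
0101_1101 → 01011101 = 93 (signed)
Subtract via negate-and-add: invert 01011101 + 1 = 10100011 (i.e. -93).
  10000010
+ 10100011
= 00100101  (discard carry-out 1)
Result 00100101: MSB = 0 → value 37.
Both addends (after negating the subtrahend) are negative but the stored result is non-negative: signed overflow. The true value -126 − 93 = -219 lies outside [-128, 127].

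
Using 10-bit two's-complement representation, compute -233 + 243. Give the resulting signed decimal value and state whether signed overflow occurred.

-233 → 1100010111
243 → 0011110011
  1100010111
+ 0011110011
= 0000001010  (discard carry-out 1)
Result 0000001010: MSB = 0 → value 10.
Addends have opposite signs, so signed overflow cannot occur.

10; no overflow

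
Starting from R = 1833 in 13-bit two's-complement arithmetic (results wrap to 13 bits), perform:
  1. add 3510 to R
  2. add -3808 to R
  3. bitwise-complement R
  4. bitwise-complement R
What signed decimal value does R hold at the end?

Start: R = 1833 = 0011100101001.
R = 1833 + 3510 = 5343; wraps to -2849 = 1010011011111
R = -2849 + (-3808) = -6657; wraps to 1535 = 0010111111111
R = NOT 0010111111111 = 1101000000000 = -1536
R = NOT 1101000000000 = 0010111111111 = 1535

1535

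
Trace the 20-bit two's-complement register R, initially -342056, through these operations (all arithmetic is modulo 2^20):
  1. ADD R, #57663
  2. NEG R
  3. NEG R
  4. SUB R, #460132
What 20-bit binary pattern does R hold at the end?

01001010001110110011

Start: R = -342056 = 10101100011111011000.
R = -342056 + 57663 = -284393 = 10111010100100010111
R = −(-284393) = 284393 = 01000101011011101001
R = −(284393) = -284393 = 10111010100100010111
R = -284393 − 460132 = -744525; wraps to 304051 = 01001010001110110011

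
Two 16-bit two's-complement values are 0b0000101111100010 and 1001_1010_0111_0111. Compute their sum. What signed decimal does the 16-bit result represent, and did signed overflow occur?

-22951; no overflow

0b0000101111100010 → 0000101111100010 = 3042 (signed)
1001_1010_0111_0111 → 1001101001110111 = -25993 (signed)
  0000101111100010
+ 1001101001110111
= 1010011001011001
Result 1010011001011001: MSB = 1 → 42585 − 65536 = -22951.
Addends have opposite signs, so signed overflow cannot occur.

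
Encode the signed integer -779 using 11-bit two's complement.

10011110101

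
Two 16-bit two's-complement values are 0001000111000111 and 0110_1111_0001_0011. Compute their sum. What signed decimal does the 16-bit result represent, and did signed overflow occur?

0001000111000111 = 4551 (signed)
0110_1111_0001_0011 → 0110111100010011 = 28435 (signed)
  0001000111000111
+ 0110111100010011
= 1000000011011010
Result 1000000011011010: MSB = 1 → 32986 − 65536 = -32550.
Both addends are non-negative but the stored result is negative: signed overflow. The true value 4551 + 28435 = 32986 lies outside [-32768, 32767].

-32550; overflow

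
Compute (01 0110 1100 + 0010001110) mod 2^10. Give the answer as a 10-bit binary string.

0111111010

  0101101100
+ 0010001110
= 0111111010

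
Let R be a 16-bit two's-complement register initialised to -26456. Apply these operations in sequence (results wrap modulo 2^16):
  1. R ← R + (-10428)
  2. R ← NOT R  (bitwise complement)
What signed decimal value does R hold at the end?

-28653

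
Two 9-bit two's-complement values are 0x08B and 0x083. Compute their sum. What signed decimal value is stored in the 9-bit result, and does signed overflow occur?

0x08B = 010001011 = 139 (signed)
0x083 = 010000011 = 131 (signed)
  010001011
+ 010000011
= 100001110
Result 100001110: MSB = 1 → 270 − 512 = -242.
Both addends are non-negative but the stored result is negative: signed overflow. The true value 139 + 131 = 270 lies outside [-256, 255].

-242; overflow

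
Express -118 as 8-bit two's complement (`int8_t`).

10001010

|-118| = 118 = 01110110 in 8 bits.
Invert the bits: 10001001. Add 1: 10001010.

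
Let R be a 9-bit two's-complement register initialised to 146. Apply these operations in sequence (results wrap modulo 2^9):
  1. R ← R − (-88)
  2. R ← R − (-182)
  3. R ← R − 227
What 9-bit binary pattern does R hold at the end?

Start: R = 146 = 010010010.
R = 146 − (-88) = 234 = 011101010
R = 234 − (-182) = 416; wraps to -96 = 110100000
R = -96 − 227 = -323; wraps to 189 = 010111101

010111101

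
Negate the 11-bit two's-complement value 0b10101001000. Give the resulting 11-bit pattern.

01010111000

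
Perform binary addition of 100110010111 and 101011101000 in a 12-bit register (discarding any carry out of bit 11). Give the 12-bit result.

  100110010111
+ 101011101000
= 010001111111  (discard carry-out 1)

010001111111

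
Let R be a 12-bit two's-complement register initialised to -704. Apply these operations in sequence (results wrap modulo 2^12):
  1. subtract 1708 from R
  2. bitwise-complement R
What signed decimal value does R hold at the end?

-1685

Start: R = -704 = 110101000000.
R = -704 − 1708 = -2412; wraps to 1684 = 011010010100
R = NOT 011010010100 = 100101101011 = -1685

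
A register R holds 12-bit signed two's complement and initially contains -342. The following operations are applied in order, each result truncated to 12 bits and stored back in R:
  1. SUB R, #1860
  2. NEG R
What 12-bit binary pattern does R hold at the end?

100010011010

Start: R = -342 = 111010101010.
R = -342 − 1860 = -2202; wraps to 1894 = 011101100110
R = −(1894) = -1894 = 100010011010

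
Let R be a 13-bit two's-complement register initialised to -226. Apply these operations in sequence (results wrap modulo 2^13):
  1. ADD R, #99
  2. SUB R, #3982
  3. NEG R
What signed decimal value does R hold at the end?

-4083

Start: R = -226 = 1111100011110.
R = -226 + 99 = -127 = 1111110000001
R = -127 − 3982 = -4109; wraps to 4083 = 0111111110011
R = −(4083) = -4083 = 1000000001101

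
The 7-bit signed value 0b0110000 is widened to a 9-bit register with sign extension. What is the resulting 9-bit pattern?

000110000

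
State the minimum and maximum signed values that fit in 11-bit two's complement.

min = -1024, max = 1023

Minimum: −2^10 = -1024.
Maximum: 2^10 − 1 = 1023.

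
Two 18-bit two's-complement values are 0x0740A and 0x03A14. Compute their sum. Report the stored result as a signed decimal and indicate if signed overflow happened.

0x0740A = 000111010000001010 = 29706 (signed)
0x03A14 = 000011101000010100 = 14868 (signed)
  000111010000001010
+ 000011101000010100
= 001010111000011110
Result 001010111000011110: MSB = 0 → value 44574.
Both addends are non-negative and so is the stored result: no signed overflow.

44574; no overflow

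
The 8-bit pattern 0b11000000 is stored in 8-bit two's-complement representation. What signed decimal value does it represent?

MSB is 1, so the value is negative.
Unsigned reading: 192. Subtract 2^8 = 256: 192 − 256 = -64.

-64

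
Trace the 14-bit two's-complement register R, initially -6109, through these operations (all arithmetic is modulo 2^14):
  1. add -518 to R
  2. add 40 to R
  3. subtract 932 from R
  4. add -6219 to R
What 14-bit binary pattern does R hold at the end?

00101001010110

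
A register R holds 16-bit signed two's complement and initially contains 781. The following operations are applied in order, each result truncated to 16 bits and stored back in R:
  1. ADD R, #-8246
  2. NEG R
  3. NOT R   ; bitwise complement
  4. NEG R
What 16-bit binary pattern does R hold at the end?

0001110100101010

Start: R = 781 = 0000001100001101.
R = 781 + (-8246) = -7465 = 1110001011010111
R = −(-7465) = 7465 = 0001110100101001
R = NOT 0001110100101001 = 1110001011010110 = -7466
R = −(-7466) = 7466 = 0001110100101010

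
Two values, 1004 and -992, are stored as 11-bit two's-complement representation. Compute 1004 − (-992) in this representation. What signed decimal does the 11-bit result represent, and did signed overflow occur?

-52; overflow

1004 → 01111101100
-992 → 10000100000
Subtract via negate-and-add: invert 10000100000 + 1 = 01111100000 (i.e. 992).
  01111101100
+ 01111100000
= 11111001100
Result 11111001100: MSB = 1 → 1996 − 2048 = -52.
Both addends (after negating the subtrahend) are non-negative but the stored result is negative: signed overflow. The true value 1004 − (-992) = 1996 lies outside [-1024, 1023].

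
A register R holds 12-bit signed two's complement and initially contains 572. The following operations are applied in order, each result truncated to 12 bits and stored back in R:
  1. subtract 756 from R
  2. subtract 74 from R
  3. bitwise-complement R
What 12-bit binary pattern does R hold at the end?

Start: R = 572 = 001000111100.
R = 572 − 756 = -184 = 111101001000
R = -184 − 74 = -258 = 111011111110
R = NOT 111011111110 = 000100000001 = 257

000100000001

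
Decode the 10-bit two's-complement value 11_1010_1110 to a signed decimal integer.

-82

MSB is 1, so the value is negative.
Invert: 0001010001. Add 1: 0001010010 = 82. So the value is −82.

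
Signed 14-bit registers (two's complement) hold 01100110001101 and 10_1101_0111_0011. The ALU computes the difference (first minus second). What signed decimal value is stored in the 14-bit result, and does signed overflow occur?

01100110001101 = 6541 (signed)
10_1101_0111_0011 → 10110101110011 = -4749 (signed)
Subtract via negate-and-add: invert 10110101110011 + 1 = 01001010001101 (i.e. 4749).
  01100110001101
+ 01001010001101
= 10110000011010
Result 10110000011010: MSB = 1 → 11290 − 16384 = -5094.
Both addends (after negating the subtrahend) are non-negative but the stored result is negative: signed overflow. The true value 6541 − (-4749) = 11290 lies outside [-8192, 8191].

-5094; overflow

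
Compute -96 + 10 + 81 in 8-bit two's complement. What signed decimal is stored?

-5

-96 + 10 = -86 (10101010)
-86 + 81 = -5 (11111011)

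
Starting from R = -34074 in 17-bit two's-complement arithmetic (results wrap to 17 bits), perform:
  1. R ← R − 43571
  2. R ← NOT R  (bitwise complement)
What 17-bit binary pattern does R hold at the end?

Start: R = -34074 = 10111101011100110.
R = -34074 − 43571 = -77645; wraps to 53427 = 01101000010110011
R = NOT 01101000010110011 = 10010111101001100 = -53428

10010111101001100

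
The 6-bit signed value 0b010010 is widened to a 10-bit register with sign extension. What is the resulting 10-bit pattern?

0000010010

MSB of 010010 is 0; replicate it into the new high bits.
0000|010010 → 0000010010 (still 18).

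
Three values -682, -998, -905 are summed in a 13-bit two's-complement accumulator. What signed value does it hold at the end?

-682 + (-998) = -1680 (1100101110000)
-1680 + (-905) = -2585 (1010111100111)

-2585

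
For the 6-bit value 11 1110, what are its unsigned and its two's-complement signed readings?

unsigned = 62, signed = -2

Unsigned: 111110 = 62.
Signed: MSB=1 → 62 − 64 = -2.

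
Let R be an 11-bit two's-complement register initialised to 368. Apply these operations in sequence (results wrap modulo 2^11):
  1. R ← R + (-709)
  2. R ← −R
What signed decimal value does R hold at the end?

341

Start: R = 368 = 00101110000.
R = 368 + (-709) = -341 = 11010101011
R = −(-341) = 341 = 00101010101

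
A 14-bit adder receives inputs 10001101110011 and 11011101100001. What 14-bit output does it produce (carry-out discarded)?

01101011010100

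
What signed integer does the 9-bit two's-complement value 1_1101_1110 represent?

MSB is 1, so the value is negative.
Invert: 000100001. Add 1: 000100010 = 34. So the value is −34.

-34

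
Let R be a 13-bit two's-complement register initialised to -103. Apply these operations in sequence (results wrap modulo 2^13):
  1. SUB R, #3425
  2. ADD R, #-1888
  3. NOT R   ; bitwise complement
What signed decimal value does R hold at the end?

Start: R = -103 = 1111110011001.
R = -103 − 3425 = -3528 = 1001000111000
R = -3528 + (-1888) = -5416; wraps to 2776 = 0101011011000
R = NOT 0101011011000 = 1010100100111 = -2777

-2777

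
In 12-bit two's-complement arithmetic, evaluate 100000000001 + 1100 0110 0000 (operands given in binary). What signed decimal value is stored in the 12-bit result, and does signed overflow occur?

100000000001 = -2047 (signed)
1100 0110 0000 → 110001100000 = -928 (signed)
  100000000001
+ 110001100000
= 010001100001  (discard carry-out 1)
Result 010001100001: MSB = 0 → value 1121.
Both addends are negative but the stored result is non-negative: signed overflow. The true value -2047 + (-928) = -2975 lies outside [-2048, 2047].

1121; overflow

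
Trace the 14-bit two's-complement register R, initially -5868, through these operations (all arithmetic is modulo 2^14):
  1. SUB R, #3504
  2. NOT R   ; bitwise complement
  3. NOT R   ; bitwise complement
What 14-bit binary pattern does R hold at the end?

Start: R = -5868 = 10100100010100.
R = -5868 − 3504 = -9372; wraps to 7012 = 01101101100100
R = NOT 01101101100100 = 10010010011011 = -7013
R = NOT 10010010011011 = 01101101100100 = 7012

01101101100100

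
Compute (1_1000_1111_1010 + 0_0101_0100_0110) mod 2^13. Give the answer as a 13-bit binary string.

  1100011111010
+ 0010101000110
= 1111001000000

1111001000000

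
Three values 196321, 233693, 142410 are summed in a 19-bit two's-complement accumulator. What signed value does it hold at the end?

48136

196321 + 233693 = 430014 → wraps to -94274 (1101000111110111110)
-94274 + 142410 = 48136 (0001011110000001000)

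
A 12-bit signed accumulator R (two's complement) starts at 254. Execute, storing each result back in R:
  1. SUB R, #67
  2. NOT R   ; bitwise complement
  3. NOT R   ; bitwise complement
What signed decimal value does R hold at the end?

Start: R = 254 = 000011111110.
R = 254 − 67 = 187 = 000010111011
R = NOT 000010111011 = 111101000100 = -188
R = NOT 111101000100 = 000010111011 = 187

187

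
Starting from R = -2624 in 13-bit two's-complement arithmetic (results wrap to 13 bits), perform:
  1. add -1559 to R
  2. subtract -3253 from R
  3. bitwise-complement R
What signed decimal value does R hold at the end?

Start: R = -2624 = 1010111000000.
R = -2624 + (-1559) = -4183; wraps to 4009 = 0111110101001
R = 4009 − (-3253) = 7262; wraps to -930 = 1110001011110
R = NOT 1110001011110 = 0001110100001 = 929

929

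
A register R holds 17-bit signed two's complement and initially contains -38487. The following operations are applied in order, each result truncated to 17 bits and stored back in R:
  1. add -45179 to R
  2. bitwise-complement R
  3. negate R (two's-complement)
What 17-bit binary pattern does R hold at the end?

01011100100101111

Start: R = -38487 = 10110100110101001.
R = -38487 + (-45179) = -83666; wraps to 47406 = 01011100100101110
R = NOT 01011100100101110 = 10100011011010001 = -47407
R = −(-47407) = 47407 = 01011100100101111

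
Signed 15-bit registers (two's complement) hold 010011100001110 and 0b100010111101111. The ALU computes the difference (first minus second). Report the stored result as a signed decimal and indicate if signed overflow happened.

010011100001110 = 9998 (signed)
0b100010111101111 → 100010111101111 = -14865 (signed)
Subtract via negate-and-add: invert 100010111101111 + 1 = 011101000010001 (i.e. 14865).
  010011100001110
+ 011101000010001
= 110000100011111
Result 110000100011111: MSB = 1 → 24863 − 32768 = -7905.
Both addends (after negating the subtrahend) are non-negative but the stored result is negative: signed overflow. The true value 9998 − (-14865) = 24863 lies outside [-16384, 16383].

-7905; overflow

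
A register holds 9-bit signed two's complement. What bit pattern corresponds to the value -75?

110110101

|-75| = 75 = 001001011 in 9 bits.
Invert the bits: 110110100. Add 1: 110110101.
Check: 110110101 reads as 437 − 512 = -75.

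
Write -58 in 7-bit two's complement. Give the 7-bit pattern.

|-58| = 58 = 0111010 in 7 bits.
Invert the bits: 1000101. Add 1: 1000110.
Check: 1000110 reads as 70 − 128 = -58.

1000110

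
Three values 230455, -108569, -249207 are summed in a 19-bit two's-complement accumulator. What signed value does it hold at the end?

-127321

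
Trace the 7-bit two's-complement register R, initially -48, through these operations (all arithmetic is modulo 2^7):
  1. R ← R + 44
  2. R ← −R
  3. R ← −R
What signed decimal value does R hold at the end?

Start: R = -48 = 1010000.
R = -48 + 44 = -4 = 1111100
R = −(-4) = 4 = 0000100
R = −(4) = -4 = 1111100

-4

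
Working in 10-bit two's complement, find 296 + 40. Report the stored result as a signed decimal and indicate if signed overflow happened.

336; no overflow

296 → 0100101000
40 → 0000101000
  0100101000
+ 0000101000
= 0101010000
Result 0101010000: MSB = 0 → value 336.
Both addends are non-negative and so is the stored result: no signed overflow.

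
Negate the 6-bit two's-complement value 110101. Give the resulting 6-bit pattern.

001011

Invert: 001010. Add 1: 001011.
Check: 110101 = -11, 001011 = 11.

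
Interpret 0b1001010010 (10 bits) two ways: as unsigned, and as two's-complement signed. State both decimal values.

unsigned = 594, signed = -430

Unsigned: 1001010010 = 594.
Signed: MSB=1 → 594 − 1024 = -430.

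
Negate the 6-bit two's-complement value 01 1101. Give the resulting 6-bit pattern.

100011

Invert: 100010. Add 1: 100011.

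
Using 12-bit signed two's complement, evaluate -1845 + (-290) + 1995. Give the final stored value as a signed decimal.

-1845 + (-290) = -2135 → wraps to 1961 (011110101001)
1961 + 1995 = 3956 → wraps to -140 (111101110100)

-140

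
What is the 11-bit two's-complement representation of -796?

10011100100

|-796| = 796 = 01100011100 in 11 bits.
Invert the bits: 10011100011. Add 1: 10011100100.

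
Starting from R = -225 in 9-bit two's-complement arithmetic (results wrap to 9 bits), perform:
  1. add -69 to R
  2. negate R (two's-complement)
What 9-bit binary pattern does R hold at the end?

100100110

Start: R = -225 = 100011111.
R = -225 + (-69) = -294; wraps to 218 = 011011010
R = −(218) = -218 = 100100110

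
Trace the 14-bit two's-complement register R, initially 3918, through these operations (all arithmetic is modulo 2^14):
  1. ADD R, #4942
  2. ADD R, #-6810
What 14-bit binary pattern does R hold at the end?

Start: R = 3918 = 00111101001110.
R = 3918 + 4942 = 8860; wraps to -7524 = 10001010011100
R = -7524 + (-6810) = -14334; wraps to 2050 = 00100000000010

00100000000010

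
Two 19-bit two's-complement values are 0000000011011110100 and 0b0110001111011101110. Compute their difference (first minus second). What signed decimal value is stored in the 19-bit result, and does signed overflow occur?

-202746; no overflow

0000000011011110100 = 1780 (signed)
0b0110001111011101110 → 0110001111011101110 = 204526 (signed)
Subtract via negate-and-add: invert 0110001111011101110 + 1 = 1001110000100010010 (i.e. -204526).
  0000000011011110100
+ 1001110000100010010
= 1001110100000000110
Result 1001110100000000110: MSB = 1 → 321542 − 524288 = -202746.
Addends (after negating the subtrahend) have opposite signs, so signed overflow cannot occur.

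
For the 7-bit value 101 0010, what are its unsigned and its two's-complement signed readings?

unsigned = 82, signed = -46

Unsigned: 1010010 = 82.
Signed: MSB=1 → 82 − 128 = -46.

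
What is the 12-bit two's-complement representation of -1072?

101111010000

|-1072| = 1072 = 010000110000 in 12 bits.
Invert the bits: 101111001111. Add 1: 101111010000.
Check: 101111010000 reads as 3024 − 4096 = -1072.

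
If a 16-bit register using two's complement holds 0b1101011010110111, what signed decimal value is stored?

-10569

MSB is 1, so the value is negative.
Unsigned reading: 54967. Subtract 2^16 = 65536: 54967 − 65536 = -10569.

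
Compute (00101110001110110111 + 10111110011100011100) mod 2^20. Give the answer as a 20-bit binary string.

  00101110001110110111
+ 10111110011100011100
= 11101100101011010011

11101100101011010011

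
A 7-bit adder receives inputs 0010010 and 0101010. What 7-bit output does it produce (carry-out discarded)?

  0010010
+ 0101010
= 0111100

0111100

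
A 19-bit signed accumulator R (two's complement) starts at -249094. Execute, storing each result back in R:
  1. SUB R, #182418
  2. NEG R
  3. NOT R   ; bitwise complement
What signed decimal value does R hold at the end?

Start: R = -249094 = 1000011001011111010.
R = -249094 − 182418 = -431512; wraps to 92776 = 0010110101001101000
R = −(92776) = -92776 = 1101001010110011000
R = NOT 1101001010110011000 = 0010110101001100111 = 92775

92775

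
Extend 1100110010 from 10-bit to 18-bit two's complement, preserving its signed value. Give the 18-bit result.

111111111100110010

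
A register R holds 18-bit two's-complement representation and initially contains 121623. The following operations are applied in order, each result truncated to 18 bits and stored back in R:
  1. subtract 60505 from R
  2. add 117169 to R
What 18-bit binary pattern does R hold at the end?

Start: R = 121623 = 011101101100010111.
R = 121623 − 60505 = 61118 = 001110111010111110
R = 61118 + 117169 = 178287; wraps to -83857 = 101011100001101111

101011100001101111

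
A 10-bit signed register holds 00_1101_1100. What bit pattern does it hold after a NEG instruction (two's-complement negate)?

Invert: 1100100011. Add 1: 1100100100.

1100100100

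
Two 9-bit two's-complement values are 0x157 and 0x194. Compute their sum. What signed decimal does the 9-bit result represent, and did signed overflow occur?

235; overflow

0x157 = 101010111 = -169 (signed)
0x194 = 110010100 = -108 (signed)
  101010111
+ 110010100
= 011101011  (discard carry-out 1)
Result 011101011: MSB = 0 → value 235.
Both addends are negative but the stored result is non-negative: signed overflow. The true value -169 + (-108) = -277 lies outside [-256, 255].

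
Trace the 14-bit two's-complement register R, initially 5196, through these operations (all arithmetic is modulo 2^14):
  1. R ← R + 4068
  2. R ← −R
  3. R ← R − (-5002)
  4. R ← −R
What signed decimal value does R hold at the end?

Start: R = 5196 = 01010001001100.
R = 5196 + 4068 = 9264; wraps to -7120 = 10010000110000
R = −(-7120) = 7120 = 01101111010000
R = 7120 − (-5002) = 12122; wraps to -4262 = 10111101011010
R = −(-4262) = 4262 = 01000010100110

4262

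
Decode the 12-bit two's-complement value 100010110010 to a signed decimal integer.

-1870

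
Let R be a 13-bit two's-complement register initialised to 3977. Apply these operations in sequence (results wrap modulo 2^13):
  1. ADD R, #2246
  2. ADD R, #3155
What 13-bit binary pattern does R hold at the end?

Start: R = 3977 = 0111110001001.
R = 3977 + 2246 = 6223; wraps to -1969 = 1100001001111
R = -1969 + 3155 = 1186 = 0010010100010

0010010100010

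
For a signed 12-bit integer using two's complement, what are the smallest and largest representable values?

min = -2048, max = 2047

Minimum: −2^11 = -2048.
Maximum: 2^11 − 1 = 2047.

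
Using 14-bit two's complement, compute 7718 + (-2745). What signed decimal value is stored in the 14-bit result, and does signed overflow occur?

7718 → 01111000100110
-2745 → 11010101000111
  01111000100110
+ 11010101000111
= 01001101101101  (discard carry-out 1)
Result 01001101101101: MSB = 0 → value 4973.
Addends have opposite signs, so signed overflow cannot occur.

4973; no overflow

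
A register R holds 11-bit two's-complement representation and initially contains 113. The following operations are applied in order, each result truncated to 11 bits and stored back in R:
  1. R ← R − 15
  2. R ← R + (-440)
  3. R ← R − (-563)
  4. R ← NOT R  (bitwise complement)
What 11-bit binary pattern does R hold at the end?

Start: R = 113 = 00001110001.
R = 113 − 15 = 98 = 00001100010
R = 98 + (-440) = -342 = 11010101010
R = -342 − (-563) = 221 = 00011011101
R = NOT 00011011101 = 11100100010 = -222

11100100010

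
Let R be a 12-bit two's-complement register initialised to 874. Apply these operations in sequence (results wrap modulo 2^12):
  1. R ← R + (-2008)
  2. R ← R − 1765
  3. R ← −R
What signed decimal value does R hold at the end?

-1197

Start: R = 874 = 001101101010.
R = 874 + (-2008) = -1134 = 101110010010
R = -1134 − 1765 = -2899; wraps to 1197 = 010010101101
R = −(1197) = -1197 = 101101010011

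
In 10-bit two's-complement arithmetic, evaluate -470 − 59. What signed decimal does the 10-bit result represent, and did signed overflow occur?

495; overflow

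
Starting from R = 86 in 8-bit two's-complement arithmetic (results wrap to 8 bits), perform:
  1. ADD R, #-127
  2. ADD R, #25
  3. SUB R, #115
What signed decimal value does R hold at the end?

Start: R = 86 = 01010110.
R = 86 + (-127) = -41 = 11010111
R = -41 + 25 = -16 = 11110000
R = -16 − 115 = -131; wraps to 125 = 01111101

125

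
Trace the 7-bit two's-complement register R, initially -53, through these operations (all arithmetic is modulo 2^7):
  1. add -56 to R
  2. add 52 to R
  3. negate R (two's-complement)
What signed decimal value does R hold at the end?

57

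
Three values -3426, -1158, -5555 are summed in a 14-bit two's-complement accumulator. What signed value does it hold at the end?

6245

-3426 + (-1158) = -4584 (10111000011000)
-4584 + (-5555) = -10139 → wraps to 6245 (01100001100101)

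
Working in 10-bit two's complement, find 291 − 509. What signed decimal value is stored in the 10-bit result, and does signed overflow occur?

291 → 0100100011
509 → 0111111101
Subtract via negate-and-add: invert 0111111101 + 1 = 1000000011 (i.e. -509).
  0100100011
+ 1000000011
= 1100100110
Result 1100100110: MSB = 1 → 806 − 1024 = -218.
Addends (after negating the subtrahend) have opposite signs, so signed overflow cannot occur.

-218; no overflow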